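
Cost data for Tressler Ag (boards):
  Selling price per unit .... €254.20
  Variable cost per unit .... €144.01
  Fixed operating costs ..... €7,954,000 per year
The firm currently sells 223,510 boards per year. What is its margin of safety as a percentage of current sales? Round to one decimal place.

67.7%

Each unit contributes €254.20 − €144.01 = €110.19. Break-even units = €7,954,000 ÷ €110.19 = 72,184.41; break-even revenue = 72,184.41 × €254.20 = €18,349,276.70.
Actual sales revenue = 223,510 × €254.20 = €56,816,242.00.
Margin of safety = (€56,816,242.00 − €18,349,276.70) ÷ €56,816,242.00 = 67.7%.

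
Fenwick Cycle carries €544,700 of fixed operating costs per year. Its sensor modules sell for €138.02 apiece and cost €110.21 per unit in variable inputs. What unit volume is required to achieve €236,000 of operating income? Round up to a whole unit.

28,073 sensor modules

Each unit contributes €138.02 − €110.21 = €27.81.
Units = (FC + target) / CM = (€544,700 + €236,000) / €27.81 = 28,072.64, so 28,073 sensor modules.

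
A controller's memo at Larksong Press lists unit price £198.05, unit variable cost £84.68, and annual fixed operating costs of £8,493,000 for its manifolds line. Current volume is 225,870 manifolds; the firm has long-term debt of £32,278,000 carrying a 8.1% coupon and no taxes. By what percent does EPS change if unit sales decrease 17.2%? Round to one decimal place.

-30.4%

Total contribution margin = 225,870 × £113.37 = £25,606,881.90.
Operating income = contribution − fixed costs = £25,606,881.90 − £8,493,000 = £17,113,881.90.
After interest of £2,614,518.00, pre-tax earnings = £14,499,363.90.
Degree of combined leverage = contribution ÷ (EBIT − I) = £25,606,881.90 ÷ £14,499,363.90 = 1.7661.
%ΔEPS = DCL × %ΔSales = 1.7661 × -17.2% = -30.4%.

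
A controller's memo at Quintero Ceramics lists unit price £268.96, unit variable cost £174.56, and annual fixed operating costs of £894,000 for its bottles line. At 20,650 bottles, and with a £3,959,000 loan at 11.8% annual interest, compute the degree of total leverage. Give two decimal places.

Contribution at this volume is 20,650 × £94.40 = £1,949,360.00.
Operating income = contribution − fixed costs = £1,949,360.00 − £894,000 = £1,055,360.00. Interest = £467,162.00.
DOL = £1,949,360.00 ÷ £1,055,360.00 = 1.8471; DFL = £1,055,360.00 ÷ £588,198.00 = 1.7942.
Combined leverage = 1.8471 × 1.7942 = 3.3141.

3.31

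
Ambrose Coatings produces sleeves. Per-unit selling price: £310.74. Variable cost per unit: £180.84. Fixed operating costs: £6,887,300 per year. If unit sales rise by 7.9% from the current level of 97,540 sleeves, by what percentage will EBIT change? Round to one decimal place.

At 97,540 units, contribution = 97,540 × £129.90 = £12,670,446.00.
EBIT = £12,670,446.00 − £6,887,300 = £5,783,146.00.
DOL = contribution ÷ EBIT = £12,670,446.00 ÷ £5,783,146.00 = 2.1909.
Operating income changes by 2.1909 × +7.9% = +17.3%.

+17.3%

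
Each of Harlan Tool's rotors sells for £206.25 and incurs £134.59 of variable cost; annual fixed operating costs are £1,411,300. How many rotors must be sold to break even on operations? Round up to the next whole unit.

19,695 rotors

Unit CM = price − variable cost = £206.25 − £134.59 = £71.66.
Break-even volume = fixed costs ÷ CM per unit = £1,411,300 ÷ £71.66 = 19,694.39, so 19,695 rotors.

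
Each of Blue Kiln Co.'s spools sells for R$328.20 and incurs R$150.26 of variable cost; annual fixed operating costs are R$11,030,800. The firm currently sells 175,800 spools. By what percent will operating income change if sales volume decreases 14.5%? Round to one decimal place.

-22.4%

Contribution at this volume is 175,800 × R$177.94 = R$31,281,852.00.
EBIT = R$31,281,852.00 − R$11,030,800 = R$20,251,052.00.
So DOL = total CM / EBIT = R$31,281,852.00 / R$20,251,052.00 = 1.5447.
%ΔEBIT = DOL × %ΔSales = 1.5447 × -14.5% = -22.4%.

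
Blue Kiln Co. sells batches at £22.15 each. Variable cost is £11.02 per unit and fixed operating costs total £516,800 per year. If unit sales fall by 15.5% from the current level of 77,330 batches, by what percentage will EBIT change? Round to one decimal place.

-38.8%

At 77,330 units, contribution = 77,330 × £11.13 = £860,682.90.
EBIT = £860,682.90 − £516,800 = £343,882.90.
DOL = contribution ÷ EBIT = £860,682.90 ÷ £343,882.90 = 2.5028.
%ΔEBIT = DOL × %ΔSales = 2.5028 × -15.5% = -38.8%.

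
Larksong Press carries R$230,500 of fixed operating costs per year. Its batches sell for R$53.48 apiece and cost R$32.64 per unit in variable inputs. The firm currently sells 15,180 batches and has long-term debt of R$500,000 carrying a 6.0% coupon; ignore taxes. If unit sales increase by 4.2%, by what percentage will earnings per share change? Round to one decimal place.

At 15,180 units, contribution = 15,180 × R$20.84 = R$316,351.20.
Subtracting fixed costs: EBIT = R$316,351.20 − R$230,500 = R$85,851.20.
After interest of R$30,000.00, pre-tax earnings = R$55,851.20.
DCL = total CM / (EBIT − I) = R$316,351.20 / R$55,851.20 = 5.6642.
%ΔEPS = DCL × %ΔSales = 5.6642 × +4.2% = +23.8%.

+23.8%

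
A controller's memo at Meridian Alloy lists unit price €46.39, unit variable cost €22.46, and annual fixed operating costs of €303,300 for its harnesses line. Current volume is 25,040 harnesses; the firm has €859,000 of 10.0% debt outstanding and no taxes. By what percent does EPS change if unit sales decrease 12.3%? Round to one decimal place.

-35.1%

Total contribution margin = 25,040 × €23.93 = €599,207.20.
Operating income = contribution − fixed costs = €599,207.20 − €303,300 = €295,907.20.
After interest of €85,900.00, pre-tax earnings = €210,007.20.
Degree of combined leverage = contribution ÷ (EBIT − I) = €599,207.20 ÷ €210,007.20 = 2.8533.
%ΔEPS = DCL × %ΔSales = 2.8533 × -12.3% = -35.1%.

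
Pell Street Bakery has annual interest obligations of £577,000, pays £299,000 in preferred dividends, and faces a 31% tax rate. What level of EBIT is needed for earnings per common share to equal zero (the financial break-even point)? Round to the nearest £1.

Grossing the preferred dividend up to pre-tax terms: £299,000 / (1 − 0.31) = £433,333.33.
Financial break-even EBIT = interest + D_p ÷ (1 − t) = £577,000 + £433,333.33 = £1,010,333.33.

£1,010,333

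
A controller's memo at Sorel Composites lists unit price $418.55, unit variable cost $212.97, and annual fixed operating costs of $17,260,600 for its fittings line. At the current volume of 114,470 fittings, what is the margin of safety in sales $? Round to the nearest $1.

$12,769,750

Contribution margin per unit = $418.55 − $212.97 = $205.58. Break-even units = $17,260,600 ÷ $205.58 = 83,960.50; break-even revenue = 83,960.50 × $418.55 = $35,141,668.11.
Current sales = 114,470 × $418.55 = $47,911,418.50.
Margin of safety = $47,911,418.50 − $35,141,668.11 = $12,769,750.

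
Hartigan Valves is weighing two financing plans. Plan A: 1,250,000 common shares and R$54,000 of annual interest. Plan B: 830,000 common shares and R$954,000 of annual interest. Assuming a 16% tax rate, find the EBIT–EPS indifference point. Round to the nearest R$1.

R$2,732,571

Set EPS_A = EPS_B: (EBIT − R$54,000)(1 − 0.16) ÷ 1,250,000 = (EBIT − R$954,000)(1 − 0.16) ÷ 830,000.
The (1 − t) factor cancels: (EBIT − 54,000) × 830,000 = (EBIT − 954,000) × 1,250,000.
EBIT × (1,250,000 − 830,000) = 954,000 × 1,250,000 − 54,000 × 830,000 = 1,147,680,000,000, so EBIT = 1,147,680,000,000 ÷ 420,000 = 2,732,571.43.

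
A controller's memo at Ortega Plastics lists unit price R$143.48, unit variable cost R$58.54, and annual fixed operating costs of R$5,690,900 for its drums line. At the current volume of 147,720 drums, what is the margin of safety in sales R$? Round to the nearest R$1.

Contribution margin per unit = R$143.48 − R$58.54 = R$84.94. Break-even units = R$5,690,900 ÷ R$84.94 = 66,999.06; break-even revenue = 66,999.06 × R$143.48 = R$9,613,024.86.
Actual sales revenue = 147,720 × R$143.48 = R$21,194,865.60.
Margin of safety = R$21,194,865.60 − R$9,613,024.86 = R$11,581,841.

R$11,581,841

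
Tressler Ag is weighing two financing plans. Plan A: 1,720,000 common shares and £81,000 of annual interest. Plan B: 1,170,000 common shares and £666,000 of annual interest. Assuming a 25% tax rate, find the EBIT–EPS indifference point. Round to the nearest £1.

£1,910,455

Set EPS_A = EPS_B: (EBIT − £81,000)(1 − 0.25) ÷ 1,720,000 = (EBIT − £666,000)(1 − 0.25) ÷ 1,170,000.
The (1 − t) factor cancels: (EBIT − 81,000) × 1,170,000 = (EBIT − 666,000) × 1,720,000.
EBIT × (1,720,000 − 1,170,000) = 666,000 × 1,720,000 − 81,000 × 1,170,000 = 1,050,750,000,000, so EBIT = 1,050,750,000,000 ÷ 550,000 = 1,910,454.55.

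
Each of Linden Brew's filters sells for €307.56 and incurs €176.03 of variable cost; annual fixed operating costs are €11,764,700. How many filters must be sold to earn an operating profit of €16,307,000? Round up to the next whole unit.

213,425 filters

Each unit contributes €307.56 − €176.03 = €131.53.
Required volume = (fixed costs + target profit) ÷ CM = (€11,764,700 + €16,307,000) ÷ €131.53 = 213,424.31, so 213,425 filters.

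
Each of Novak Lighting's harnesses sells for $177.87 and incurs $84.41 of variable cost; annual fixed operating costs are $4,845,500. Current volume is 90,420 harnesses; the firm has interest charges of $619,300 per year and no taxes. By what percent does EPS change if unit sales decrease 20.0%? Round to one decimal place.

Total contribution margin = 90,420 × $93.46 = $8,450,653.20.
Subtracting fixed costs: EBIT = $8,450,653.20 − $4,845,500 = $3,605,153.20.
After interest of $619,300.00, pre-tax earnings = $2,985,853.20.
Degree of combined leverage = contribution ÷ (EBIT − I) = $8,450,653.20 ÷ $2,985,853.20 = 2.8302.
EPS therefore changes by 2.8302 × (-20.0%) = -56.6%.

-56.6%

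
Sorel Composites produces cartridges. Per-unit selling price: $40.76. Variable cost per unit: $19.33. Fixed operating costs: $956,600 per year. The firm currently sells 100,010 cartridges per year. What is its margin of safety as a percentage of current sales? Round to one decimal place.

55.4%

Unit CM = price − variable cost = $40.76 − $19.33 = $21.43. Break-even units = $956,600 ÷ $21.43 = 44,638.36; break-even revenue = 44,638.36 × $40.76 = $1,819,459.45.
Actual sales revenue = 100,010 × $40.76 = $4,076,407.60.
Margin of safety = ($4,076,407.60 − $1,819,459.45) ÷ $4,076,407.60 = 55.4%.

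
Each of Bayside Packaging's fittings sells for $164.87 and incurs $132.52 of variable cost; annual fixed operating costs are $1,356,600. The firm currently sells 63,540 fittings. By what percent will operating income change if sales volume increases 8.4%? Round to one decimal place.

+24.7%

Contribution at this volume is 63,540 × $32.35 = $2,055,519.00.
EBIT = $2,055,519.00 − $1,356,600 = $698,919.00.
So DOL = total CM / EBIT = $2,055,519.00 / $698,919.00 = 2.9410.
Operating income changes by 2.9410 × +8.4% = +24.7%.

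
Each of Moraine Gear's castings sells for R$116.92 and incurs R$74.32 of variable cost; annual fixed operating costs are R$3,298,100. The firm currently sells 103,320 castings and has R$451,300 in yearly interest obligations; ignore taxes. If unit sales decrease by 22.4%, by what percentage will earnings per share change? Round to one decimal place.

Contribution at this volume is 103,320 × R$42.60 = R$4,401,432.00.
Operating income = contribution − fixed costs = R$4,401,432.00 − R$3,298,100 = R$1,103,332.00.
Interest = R$451,300.00, so EBIT − I = R$652,032.00.
DCL = total CM / (EBIT − I) = R$4,401,432.00 / R$652,032.00 = 6.7503.
EPS therefore changes by 6.7503 × (-22.4%) = -151.2%.

-151.2%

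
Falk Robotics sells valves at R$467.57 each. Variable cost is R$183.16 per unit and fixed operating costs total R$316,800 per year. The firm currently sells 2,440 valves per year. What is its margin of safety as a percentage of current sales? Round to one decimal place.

54.3%

Each unit contributes R$467.57 − R$183.16 = R$284.41. Break-even units = R$316,800 ÷ R$284.41 = 1,113.88; break-even revenue = 1,113.88 × R$467.57 = R$520,819.16.
Current sales = 2,440 × R$467.57 = R$1,140,870.80.
Margin of safety = (R$1,140,870.80 − R$520,819.16) ÷ R$1,140,870.80 = 54.3%.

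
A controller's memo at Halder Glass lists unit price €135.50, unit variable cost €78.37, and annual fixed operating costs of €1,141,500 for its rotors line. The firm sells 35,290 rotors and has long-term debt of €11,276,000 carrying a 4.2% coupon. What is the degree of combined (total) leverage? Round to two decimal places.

At 35,290 units, contribution = 35,290 × €57.13 = €2,016,117.70.
EBIT = €2,016,117.70 − €1,141,500 = €874,617.70. Interest = €473,592.00, so EBIT − I = €401,025.70.
Degree of total leverage = total CM / (EBIT − interest) = €2,016,117.70 / €401,025.70 = 5.0274.

5.03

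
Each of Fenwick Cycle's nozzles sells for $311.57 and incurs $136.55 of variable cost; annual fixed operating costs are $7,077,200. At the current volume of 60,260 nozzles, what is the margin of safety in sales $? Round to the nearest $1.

$6,176,401

Contribution margin per unit = $311.57 − $136.55 = $175.02. Break-even units = $7,077,200 ÷ $175.02 = 40,436.52; break-even revenue = 40,436.52 × $311.57 = $12,598,807.02.
Actual sales revenue = 60,260 × $311.57 = $18,775,208.20.
Margin of safety = $18,775,208.20 − $12,598,807.02 = $6,176,401.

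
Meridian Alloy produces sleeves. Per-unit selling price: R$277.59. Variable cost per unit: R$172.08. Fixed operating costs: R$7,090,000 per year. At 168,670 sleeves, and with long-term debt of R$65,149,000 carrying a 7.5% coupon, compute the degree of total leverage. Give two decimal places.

Contribution at this volume is 168,670 × R$105.51 = R$17,796,371.70.
Subtracting fixed costs: EBIT = R$17,796,371.70 − R$7,090,000 = R$10,706,371.70. Interest = R$4,886,175.00.
DOL = R$17,796,371.70 ÷ R$10,706,371.70 = 1.6622; DFL = R$10,706,371.70 ÷ R$5,820,196.70 = 1.8395.
DCL = DOL × DFL = 1.6622 × 1.8395 = 3.0576.

3.06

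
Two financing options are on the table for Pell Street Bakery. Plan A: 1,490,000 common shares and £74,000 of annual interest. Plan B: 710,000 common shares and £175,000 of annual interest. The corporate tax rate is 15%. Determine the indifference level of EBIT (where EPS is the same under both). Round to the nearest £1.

At indifference, (EBIT − 74,000)(1 − t)/1,490,000 = (EBIT − 175,000)(1 − t)/710,000.
Cancelling (1 − t) and cross-multiplying: 710,000·(EBIT − 74,000) = 1,490,000·(EBIT − 175,000).
Solving, EBIT = (175,000·1,490,000 − 74,000·710,000) / (1,490,000 − 710,000) = 208,210,000,000 / 780,000 = 266,935.90.

£266,936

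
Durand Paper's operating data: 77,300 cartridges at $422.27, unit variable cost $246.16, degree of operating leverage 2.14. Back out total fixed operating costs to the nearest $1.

$7,251,946

Contribution at this volume is 77,300 × $176.11 = $13,613,303.00.
Since DOL = CM ÷ EBIT, EBIT = $13,613,303.00 ÷ 2.14 = $6,361,356.54.
Fixed costs = CM − EBIT = $13,613,303.00 − $6,361,356.54 = $7,251,946.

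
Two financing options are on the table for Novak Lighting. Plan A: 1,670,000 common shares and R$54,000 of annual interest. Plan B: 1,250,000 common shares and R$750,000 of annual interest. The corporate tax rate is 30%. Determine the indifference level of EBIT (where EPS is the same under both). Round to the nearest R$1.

Set EPS_A = EPS_B: (EBIT − R$54,000)(1 − 0.30) ÷ 1,670,000 = (EBIT − R$750,000)(1 − 0.30) ÷ 1,250,000.
The (1 − t) factor cancels: (EBIT − 54,000) × 1,250,000 = (EBIT − 750,000) × 1,670,000.
Solving, EBIT = (750,000·1,670,000 − 54,000·1,250,000) / (1,670,000 − 1,250,000) = 1,185,000,000,000 / 420,000 = 2,821,428.57.

R$2,821,429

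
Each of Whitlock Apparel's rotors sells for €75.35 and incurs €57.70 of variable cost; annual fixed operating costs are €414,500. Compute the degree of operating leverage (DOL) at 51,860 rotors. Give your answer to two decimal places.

1.83

Contribution at this volume is 51,860 × €17.65 = €915,329.00.
Operating income = contribution − fixed costs = €915,329.00 − €414,500 = €500,829.00.
DOL = contribution ÷ EBIT = €915,329.00 ÷ €500,829.00 = 1.8276.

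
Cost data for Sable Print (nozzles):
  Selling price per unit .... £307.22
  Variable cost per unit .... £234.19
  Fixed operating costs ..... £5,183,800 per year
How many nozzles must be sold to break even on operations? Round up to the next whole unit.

Each unit contributes £307.22 − £234.19 = £73.03.
Break-even volume = fixed costs ÷ CM per unit = £5,183,800 ÷ £73.03 = 70,981.79, so 70,982 nozzles.

70,982 nozzles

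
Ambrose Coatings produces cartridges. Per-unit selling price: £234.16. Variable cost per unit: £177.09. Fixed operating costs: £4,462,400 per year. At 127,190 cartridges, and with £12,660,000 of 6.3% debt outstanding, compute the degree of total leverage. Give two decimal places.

3.63

Contribution at this volume is 127,190 × £57.07 = £7,258,733.30.
EBIT = £7,258,733.30 − £4,462,400 = £2,796,333.30. Interest = £797,580.00.
DOL = £7,258,733.30 ÷ £2,796,333.30 = 2.5958; DFL = £2,796,333.30 ÷ £1,998,753.30 = 1.3990.
Combined leverage = 2.5958 × 1.3990 = 3.6315.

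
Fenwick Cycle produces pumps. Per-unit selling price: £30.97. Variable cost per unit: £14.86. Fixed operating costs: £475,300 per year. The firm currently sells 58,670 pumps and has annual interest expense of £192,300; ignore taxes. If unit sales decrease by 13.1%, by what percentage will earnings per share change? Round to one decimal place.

Total contribution margin = 58,670 × £16.11 = £945,173.70.
Subtracting fixed costs: EBIT = £945,173.70 − £475,300 = £469,873.70.
After interest of £192,300.00, pre-tax earnings = £277,573.70.
Degree of combined leverage = contribution ÷ (EBIT − I) = £945,173.70 ÷ £277,573.70 = 3.4051.
%ΔEPS = DCL × %ΔSales = 3.4051 × -13.1% = -44.6%.

-44.6%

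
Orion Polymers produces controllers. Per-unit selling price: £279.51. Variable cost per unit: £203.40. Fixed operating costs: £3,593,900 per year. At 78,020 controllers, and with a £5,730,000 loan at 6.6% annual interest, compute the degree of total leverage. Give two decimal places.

3.02

Contribution at this volume is 78,020 × £76.11 = £5,938,102.20.
EBIT = £5,938,102.20 − £3,593,900 = £2,344,202.20. Interest = £378,180.00, so EBIT − I = £1,966,022.20.
DCL = contribution ÷ (EBIT − I) = £5,938,102.20 ÷ £1,966,022.20 = 3.0204.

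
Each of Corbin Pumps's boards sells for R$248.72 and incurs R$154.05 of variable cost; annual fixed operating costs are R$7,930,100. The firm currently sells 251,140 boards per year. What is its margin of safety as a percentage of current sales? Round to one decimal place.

66.6%

Contribution margin per unit = R$248.72 − R$154.05 = R$94.67. Break-even units = R$7,930,100 ÷ R$94.67 = 83,765.71; break-even revenue = 83,765.71 × R$248.72 = R$20,834,208.01.
Actual sales revenue = 251,140 × R$248.72 = R$62,463,540.80.
Margin of safety = (R$62,463,540.80 − R$20,834,208.01) ÷ R$62,463,540.80 = 66.6%.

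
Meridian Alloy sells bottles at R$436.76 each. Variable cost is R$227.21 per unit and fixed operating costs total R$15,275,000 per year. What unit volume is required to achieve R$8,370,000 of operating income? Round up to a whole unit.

Each unit contributes R$436.76 − R$227.21 = R$209.55.
Units = (FC + target) / CM = (R$15,275,000 + R$8,370,000) / R$209.55 = 112,837.03, so 112,838 bottles.

112,838 bottles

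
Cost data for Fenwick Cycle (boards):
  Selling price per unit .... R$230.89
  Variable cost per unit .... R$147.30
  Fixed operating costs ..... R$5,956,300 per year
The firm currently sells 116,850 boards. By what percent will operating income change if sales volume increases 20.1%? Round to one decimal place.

Contribution at this volume is 116,850 × R$83.59 = R$9,767,491.50.
Subtracting fixed costs: EBIT = R$9,767,491.50 − R$5,956,300 = R$3,811,191.50.
DOL = contribution ÷ EBIT = R$9,767,491.50 ÷ R$3,811,191.50 = 2.5628.
%ΔEBIT = DOL × %ΔSales = 2.5628 × +20.1% = +51.5%.

+51.5%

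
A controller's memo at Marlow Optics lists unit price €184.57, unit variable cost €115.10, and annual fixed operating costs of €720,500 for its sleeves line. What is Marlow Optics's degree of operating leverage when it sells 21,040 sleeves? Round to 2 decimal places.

Total contribution margin = 21,040 × €69.47 = €1,461,648.80.
Subtracting fixed costs: EBIT = €1,461,648.80 − €720,500 = €741,148.80.
So DOL = total CM / EBIT = €1,461,648.80 / €741,148.80 = 1.9721.

1.97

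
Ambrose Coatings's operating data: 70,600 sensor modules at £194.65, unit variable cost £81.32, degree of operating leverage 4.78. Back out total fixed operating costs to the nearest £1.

£6,327,228

Contribution at this volume is 70,600 × £113.33 = £8,001,098.00.
DOL = contribution / EBIT, so EBIT = £8,001,098.00 / 4.78 = £1,673,869.87.
Fixed costs = CM − EBIT = £8,001,098.00 − £1,673,869.87 = £6,327,228.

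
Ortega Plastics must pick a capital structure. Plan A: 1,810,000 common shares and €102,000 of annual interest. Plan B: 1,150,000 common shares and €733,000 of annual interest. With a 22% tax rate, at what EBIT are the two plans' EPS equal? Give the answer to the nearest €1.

€1,832,470

At indifference, (EBIT − 102,000)(1 − t)/1,810,000 = (EBIT − 733,000)(1 − t)/1,150,000.
Cancelling (1 − t) and cross-multiplying: 1,150,000·(EBIT − 102,000) = 1,810,000·(EBIT − 733,000).
Solving, EBIT = (733,000·1,810,000 − 102,000·1,150,000) / (1,810,000 − 1,150,000) = 1,209,430,000,000 / 660,000 = 1,832,469.70.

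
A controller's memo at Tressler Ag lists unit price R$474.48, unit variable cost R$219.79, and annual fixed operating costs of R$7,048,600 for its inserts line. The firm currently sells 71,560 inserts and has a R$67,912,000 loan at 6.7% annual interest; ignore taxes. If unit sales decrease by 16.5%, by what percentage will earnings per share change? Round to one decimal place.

Total contribution margin = 71,560 × R$254.69 = R$18,225,616.40.
EBIT = R$18,225,616.40 − R$7,048,600 = R$11,177,016.40.
Interest = R$4,550,104.00, so EBIT − I = R$6,626,912.40.
DCL = total CM / (EBIT − I) = R$18,225,616.40 / R$6,626,912.40 = 2.7502.
EPS therefore changes by 2.7502 × (-16.5%) = -45.4%.

-45.4%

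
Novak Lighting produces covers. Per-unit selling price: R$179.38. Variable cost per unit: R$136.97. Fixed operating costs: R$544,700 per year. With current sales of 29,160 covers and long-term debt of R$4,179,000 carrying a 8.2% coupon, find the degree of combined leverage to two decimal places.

3.54

Total contribution margin = 29,160 × R$42.41 = R$1,236,675.60.
Subtracting fixed costs: EBIT = R$1,236,675.60 − R$544,700 = R$691,975.60. Interest = R$342,678.00, so EBIT − I = R$349,297.60.
Degree of total leverage = total CM / (EBIT − interest) = R$1,236,675.60 / R$349,297.60 = 3.5405.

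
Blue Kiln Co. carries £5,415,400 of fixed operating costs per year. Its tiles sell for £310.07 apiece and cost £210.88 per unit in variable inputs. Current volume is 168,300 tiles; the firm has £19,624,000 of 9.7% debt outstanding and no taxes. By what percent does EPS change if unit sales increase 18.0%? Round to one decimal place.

Contribution at this volume is 168,300 × £99.19 = £16,693,677.00.
Subtracting fixed costs: EBIT = £16,693,677.00 − £5,415,400 = £11,278,277.00.
After interest of £1,903,528.00, pre-tax earnings = £9,374,749.00.
DCL = total CM / (EBIT − I) = £16,693,677.00 / £9,374,749.00 = 1.7807.
%ΔEPS = DCL × %ΔSales = 1.7807 × +18.0% = +32.1%.

+32.1%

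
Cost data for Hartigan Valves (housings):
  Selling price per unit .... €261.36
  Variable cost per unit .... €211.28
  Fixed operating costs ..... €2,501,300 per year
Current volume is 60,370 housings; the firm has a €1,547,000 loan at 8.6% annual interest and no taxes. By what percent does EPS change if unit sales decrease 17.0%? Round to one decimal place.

-132.1%

At 60,370 units, contribution = 60,370 × €50.08 = €3,023,329.60.
EBIT = €3,023,329.60 − €2,501,300 = €522,029.60.
After interest of €133,042.00, pre-tax earnings = €388,987.60.
DCL = total CM / (EBIT − I) = €3,023,329.60 / €388,987.60 = 7.7723.
%ΔEPS = DCL × %ΔSales = 7.7723 × -17.0% = -132.1%.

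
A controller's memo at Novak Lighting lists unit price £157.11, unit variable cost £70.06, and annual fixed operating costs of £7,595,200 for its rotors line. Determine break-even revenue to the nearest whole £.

CM per unit = £157.11 − £70.06 = £87.05; CM ratio = £87.05 / £157.11 = 0.5541.
Break-even sales = FC ÷ CM ratio = £7,595,200 × £157.11 / £87.05 = £13,708,005.

£13,708,005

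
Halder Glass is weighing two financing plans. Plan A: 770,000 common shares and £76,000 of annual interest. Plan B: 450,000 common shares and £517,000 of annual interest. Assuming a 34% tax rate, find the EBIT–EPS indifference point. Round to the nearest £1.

£1,137,156

At indifference, (EBIT − 76,000)(1 − t)/770,000 = (EBIT − 517,000)(1 − t)/450,000.
Cancelling (1 − t) and cross-multiplying: 450,000·(EBIT − 76,000) = 770,000·(EBIT − 517,000).
EBIT × (770,000 − 450,000) = 517,000 × 770,000 − 76,000 × 450,000 = 363,890,000,000, so EBIT = 363,890,000,000 ÷ 320,000 = 1,137,156.25.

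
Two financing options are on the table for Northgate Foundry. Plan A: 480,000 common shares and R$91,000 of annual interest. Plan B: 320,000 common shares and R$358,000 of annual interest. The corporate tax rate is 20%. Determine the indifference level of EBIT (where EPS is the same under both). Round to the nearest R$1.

R$892,000

Set EPS_A = EPS_B: (EBIT − R$91,000)(1 − 0.20) ÷ 480,000 = (EBIT − R$358,000)(1 − 0.20) ÷ 320,000.
Cancelling (1 − t) and cross-multiplying: 320,000·(EBIT − 91,000) = 480,000·(EBIT − 358,000).
Solving, EBIT = (358,000·480,000 − 91,000·320,000) / (480,000 − 320,000) = 142,720,000,000 / 160,000 = 892,000.00.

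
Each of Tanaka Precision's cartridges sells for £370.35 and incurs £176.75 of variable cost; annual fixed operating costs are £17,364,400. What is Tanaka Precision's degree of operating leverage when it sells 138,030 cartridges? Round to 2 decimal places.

Total contribution margin = 138,030 × £193.60 = £26,722,608.00.
EBIT = £26,722,608.00 − £17,364,400 = £9,358,208.00.
DOL = contribution ÷ EBIT = £26,722,608.00 ÷ £9,358,208.00 = 2.8555.

2.86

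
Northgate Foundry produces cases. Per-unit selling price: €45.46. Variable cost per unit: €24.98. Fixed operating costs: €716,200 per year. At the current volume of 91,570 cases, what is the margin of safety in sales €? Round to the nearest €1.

Each unit contributes €45.46 − €24.98 = €20.48. Break-even units = €716,200 ÷ €20.48 = 34,970.70; break-even revenue = 34,970.70 × €45.46 = €1,589,768.16.
Actual sales revenue = 91,570 × €45.46 = €4,162,772.20.
Margin of safety = €4,162,772.20 − €1,589,768.16 = €2,573,004.

€2,573,004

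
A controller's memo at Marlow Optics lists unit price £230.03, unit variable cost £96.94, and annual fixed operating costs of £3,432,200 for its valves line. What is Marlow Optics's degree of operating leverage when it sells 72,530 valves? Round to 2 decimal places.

1.55

Total contribution margin = 72,530 × £133.09 = £9,653,017.70.
EBIT = £9,653,017.70 − £3,432,200 = £6,220,817.70.
So DOL = total CM / EBIT = £9,653,017.70 / £6,220,817.70 = 1.5517.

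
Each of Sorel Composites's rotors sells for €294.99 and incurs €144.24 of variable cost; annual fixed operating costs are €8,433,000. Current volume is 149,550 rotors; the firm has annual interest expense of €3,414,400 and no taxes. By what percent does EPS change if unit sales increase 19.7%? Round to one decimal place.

+41.5%

Total contribution margin = 149,550 × €150.75 = €22,544,662.50.
Operating income = contribution − fixed costs = €22,544,662.50 − €8,433,000 = €14,111,662.50.
Interest = €3,414,400.00, so EBIT − I = €10,697,262.50.
Degree of combined leverage = contribution ÷ (EBIT − I) = €22,544,662.50 ÷ €10,697,262.50 = 2.1075.
EPS therefore changes by 2.1075 × (+19.7%) = +41.5%.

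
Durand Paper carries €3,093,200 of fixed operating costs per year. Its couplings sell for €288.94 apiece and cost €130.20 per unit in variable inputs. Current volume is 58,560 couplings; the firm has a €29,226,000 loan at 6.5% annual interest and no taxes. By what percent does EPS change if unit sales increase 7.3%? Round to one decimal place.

Total contribution margin = 58,560 × €158.74 = €9,295,814.40.
Operating income = contribution − fixed costs = €9,295,814.40 − €3,093,200 = €6,202,614.40.
After interest of €1,899,690.00, pre-tax earnings = €4,302,924.40.
DCL = total CM / (EBIT − I) = €9,295,814.40 / €4,302,924.40 = 2.1603.
%ΔEPS = DCL × %ΔSales = 2.1603 × +7.3% = +15.8%.

+15.8%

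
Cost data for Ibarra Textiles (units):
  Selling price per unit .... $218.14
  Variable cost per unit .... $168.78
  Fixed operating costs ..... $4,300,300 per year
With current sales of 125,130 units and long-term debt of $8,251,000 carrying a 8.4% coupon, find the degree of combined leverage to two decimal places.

5.22

Contribution at this volume is 125,130 × $49.36 = $6,176,416.80.
EBIT = $6,176,416.80 − $4,300,300 = $1,876,116.80. Interest = $693,084.00, so EBIT − I = $1,183,032.80.
DCL = contribution ÷ (EBIT − I) = $6,176,416.80 ÷ $1,183,032.80 = 5.2208.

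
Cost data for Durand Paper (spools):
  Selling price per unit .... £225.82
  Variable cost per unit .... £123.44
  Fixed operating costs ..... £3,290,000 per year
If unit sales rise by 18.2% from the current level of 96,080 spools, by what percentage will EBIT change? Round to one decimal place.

At 96,080 units, contribution = 96,080 × £102.38 = £9,836,670.40.
Operating income = contribution − fixed costs = £9,836,670.40 − £3,290,000 = £6,546,670.40.
Degree of operating leverage = £9,836,670.40 / £6,546,670.40 = 1.5025.
So EBIT moves 1.5025 × (+18.2%) = +27.3%.

+27.3%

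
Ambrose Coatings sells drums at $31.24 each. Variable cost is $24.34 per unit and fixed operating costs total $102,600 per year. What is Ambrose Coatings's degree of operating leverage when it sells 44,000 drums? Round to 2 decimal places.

Total contribution margin = 44,000 × $6.90 = $303,600.00.
Subtracting fixed costs: EBIT = $303,600.00 − $102,600 = $201,000.00.
DOL = contribution ÷ EBIT = $303,600.00 ÷ $201,000.00 = 1.5104.

1.51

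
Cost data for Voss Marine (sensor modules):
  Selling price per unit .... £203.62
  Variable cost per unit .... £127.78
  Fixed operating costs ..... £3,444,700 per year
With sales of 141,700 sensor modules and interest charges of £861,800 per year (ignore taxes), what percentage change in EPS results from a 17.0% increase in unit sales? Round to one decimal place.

+28.4%

Total contribution margin = 141,700 × £75.84 = £10,746,528.00.
Subtracting fixed costs: EBIT = £10,746,528.00 − £3,444,700 = £7,301,828.00.
Interest = £861,800.00, so EBIT − I = £6,440,028.00.
DCL = total CM / (EBIT − I) = £10,746,528.00 / £6,440,028.00 = 1.6687.
EPS therefore changes by 1.6687 × (+17.0%) = +28.4%.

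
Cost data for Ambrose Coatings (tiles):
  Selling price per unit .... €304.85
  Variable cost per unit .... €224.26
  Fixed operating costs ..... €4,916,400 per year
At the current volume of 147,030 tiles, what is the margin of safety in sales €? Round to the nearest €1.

€26,224,695

Contribution margin per unit = €304.85 − €224.26 = €80.59. Break-even units = €4,916,400 ÷ €80.59 = 61,005.09; break-even revenue = 61,005.09 × €304.85 = €18,597,400.92.
Actual sales revenue = 147,030 × €304.85 = €44,822,095.50.
Margin of safety = €44,822,095.50 − €18,597,400.92 = €26,224,695.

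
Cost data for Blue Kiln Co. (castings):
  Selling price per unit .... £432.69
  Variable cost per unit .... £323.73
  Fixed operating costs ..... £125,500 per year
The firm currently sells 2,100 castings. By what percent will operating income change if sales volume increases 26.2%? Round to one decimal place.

+58.0%

At 2,100 units, contribution = 2,100 × £108.96 = £228,816.00.
Subtracting fixed costs: EBIT = £228,816.00 − £125,500 = £103,316.00.
DOL = contribution ÷ EBIT = £228,816.00 ÷ £103,316.00 = 2.2147.
So EBIT moves 2.2147 × (+26.2%) = +58.0%.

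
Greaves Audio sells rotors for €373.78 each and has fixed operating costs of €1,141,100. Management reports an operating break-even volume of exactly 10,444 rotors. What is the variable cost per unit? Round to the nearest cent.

At break-even, FC = Q × (P − VC), so P − VC = €1,141,100 ÷ 10,444 = €109.2589.
Hence VC = price − CM = €373.78 − €109.2589 = €264.52.

€264.52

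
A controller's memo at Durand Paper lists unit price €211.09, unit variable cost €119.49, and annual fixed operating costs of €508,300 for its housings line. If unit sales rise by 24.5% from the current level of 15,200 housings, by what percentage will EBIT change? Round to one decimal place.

Total contribution margin = 15,200 × €91.60 = €1,392,320.00.
Subtracting fixed costs: EBIT = €1,392,320.00 − €508,300 = €884,020.00.
So DOL = total CM / EBIT = €1,392,320.00 / €884,020.00 = 1.5750.
Operating income changes by 1.5750 × +24.5% = +38.6%.

+38.6%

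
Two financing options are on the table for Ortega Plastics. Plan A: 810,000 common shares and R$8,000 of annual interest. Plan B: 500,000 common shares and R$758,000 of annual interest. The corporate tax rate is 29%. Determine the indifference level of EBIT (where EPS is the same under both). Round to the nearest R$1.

R$1,967,677

Set EPS_A = EPS_B: (EBIT − R$8,000)(1 − 0.29) ÷ 810,000 = (EBIT − R$758,000)(1 − 0.29) ÷ 500,000.
Cancelling (1 − t) and cross-multiplying: 500,000·(EBIT − 8,000) = 810,000·(EBIT − 758,000).
EBIT × (810,000 − 500,000) = 758,000 × 810,000 − 8,000 × 500,000 = 609,980,000,000, so EBIT = 609,980,000,000 ÷ 310,000 = 1,967,677.42.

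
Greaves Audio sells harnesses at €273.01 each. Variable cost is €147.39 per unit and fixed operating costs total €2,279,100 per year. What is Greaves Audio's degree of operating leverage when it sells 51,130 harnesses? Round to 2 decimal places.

1.55

At 51,130 units, contribution = 51,130 × €125.62 = €6,422,950.60.
Operating income = contribution − fixed costs = €6,422,950.60 − €2,279,100 = €4,143,850.60.
DOL = contribution ÷ EBIT = €6,422,950.60 ÷ €4,143,850.60 = 1.5500.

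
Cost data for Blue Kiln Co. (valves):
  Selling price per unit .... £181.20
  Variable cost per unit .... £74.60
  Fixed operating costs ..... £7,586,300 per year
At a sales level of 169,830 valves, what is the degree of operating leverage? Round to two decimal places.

1.72

Total contribution margin = 169,830 × £106.60 = £18,103,878.00.
Subtracting fixed costs: EBIT = £18,103,878.00 − £7,586,300 = £10,517,578.00.
So DOL = total CM / EBIT = £18,103,878.00 / £10,517,578.00 = 1.7213.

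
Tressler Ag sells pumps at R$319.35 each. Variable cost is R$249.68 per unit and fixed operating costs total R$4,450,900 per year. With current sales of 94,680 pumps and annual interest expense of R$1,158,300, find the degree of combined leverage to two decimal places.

6.68

At 94,680 units, contribution = 94,680 × R$69.67 = R$6,596,355.60.
Subtracting fixed costs: EBIT = R$6,596,355.60 − R$4,450,900 = R$2,145,455.60. Interest = R$1,158,300.00.
DOL = R$6,596,355.60 ÷ R$2,145,455.60 = 3.0746; DFL = R$2,145,455.60 ÷ R$987,155.60 = 2.1734.
Combined leverage = 3.0746 × 2.1734 = 6.6823.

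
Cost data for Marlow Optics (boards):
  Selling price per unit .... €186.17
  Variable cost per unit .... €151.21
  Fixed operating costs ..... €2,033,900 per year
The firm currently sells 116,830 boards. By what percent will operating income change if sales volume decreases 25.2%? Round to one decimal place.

Contribution at this volume is 116,830 × €34.96 = €4,084,376.80.
Operating income = contribution − fixed costs = €4,084,376.80 − €2,033,900 = €2,050,476.80.
Degree of operating leverage = €4,084,376.80 / €2,050,476.80 = 1.9919.
%ΔEBIT = DOL × %ΔSales = 1.9919 × -25.2% = -50.2%.

-50.2%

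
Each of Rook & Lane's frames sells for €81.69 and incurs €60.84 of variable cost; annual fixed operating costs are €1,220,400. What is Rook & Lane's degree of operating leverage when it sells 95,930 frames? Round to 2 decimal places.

Contribution at this volume is 95,930 × €20.85 = €2,000,140.50.
EBIT = €2,000,140.50 − €1,220,400 = €779,740.50.
So DOL = total CM / EBIT = €2,000,140.50 / €779,740.50 = 2.5651.

2.57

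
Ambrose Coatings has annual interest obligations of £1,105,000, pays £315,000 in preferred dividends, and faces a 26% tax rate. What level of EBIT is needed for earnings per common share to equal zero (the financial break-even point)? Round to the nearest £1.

Preferred dividends are paid after tax, so their pre-tax equivalent is £315,000 ÷ (1 − 0.26) = £425,675.68.
EPS = 0 when EBIT covers interest plus the pre-tax preferred burden: £1,105,000 + £425,675.68 = £1,530,675.68.

£1,530,676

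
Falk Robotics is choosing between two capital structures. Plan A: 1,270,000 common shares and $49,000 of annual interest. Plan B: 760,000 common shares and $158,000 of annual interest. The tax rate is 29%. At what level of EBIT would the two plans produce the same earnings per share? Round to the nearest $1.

$320,431

Set EPS_A = EPS_B: (EBIT − $49,000)(1 − 0.29) ÷ 1,270,000 = (EBIT − $158,000)(1 − 0.29) ÷ 760,000.
The (1 − t) factor cancels: (EBIT − 49,000) × 760,000 = (EBIT − 158,000) × 1,270,000.
Solving, EBIT = (158,000·1,270,000 − 49,000·760,000) / (1,270,000 − 760,000) = 163,420,000,000 / 510,000 = 320,431.37.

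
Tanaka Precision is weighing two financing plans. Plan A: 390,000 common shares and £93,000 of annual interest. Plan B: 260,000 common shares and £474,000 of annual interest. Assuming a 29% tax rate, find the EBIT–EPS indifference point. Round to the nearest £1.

£1,236,000

Set EPS_A = EPS_B: (EBIT − £93,000)(1 − 0.29) ÷ 390,000 = (EBIT − £474,000)(1 − 0.29) ÷ 260,000.
Cancelling (1 − t) and cross-multiplying: 260,000·(EBIT − 93,000) = 390,000·(EBIT − 474,000).
EBIT × (390,000 − 260,000) = 474,000 × 390,000 − 93,000 × 260,000 = 160,680,000,000, so EBIT = 160,680,000,000 ÷ 130,000 = 1,236,000.00.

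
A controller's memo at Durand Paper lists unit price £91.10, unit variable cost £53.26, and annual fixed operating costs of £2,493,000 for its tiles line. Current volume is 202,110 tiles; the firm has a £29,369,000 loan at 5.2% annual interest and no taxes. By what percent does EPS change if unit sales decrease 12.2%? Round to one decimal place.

-25.7%

Total contribution margin = 202,110 × £37.84 = £7,647,842.40.
Subtracting fixed costs: EBIT = £7,647,842.40 − £2,493,000 = £5,154,842.40.
Interest = £1,527,188.00, so EBIT − I = £3,627,654.40.
Degree of combined leverage = contribution ÷ (EBIT − I) = £7,647,842.40 ÷ £3,627,654.40 = 2.1082.
%ΔEPS = DCL × %ΔSales = 2.1082 × -12.2% = -25.7%.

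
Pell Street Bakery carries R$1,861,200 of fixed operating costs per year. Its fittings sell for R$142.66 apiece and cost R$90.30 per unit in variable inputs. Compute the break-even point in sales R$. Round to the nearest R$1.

Contribution margin per unit = R$142.66 − R$90.30 = R$52.36, a CM ratio of R$52.36 ÷ R$142.66 = 0.3670.
Break-even revenue = fixed costs × price ÷ CM = R$1,861,200 × R$142.66 ÷ R$52.36 = R$5,071,024.

R$5,071,024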